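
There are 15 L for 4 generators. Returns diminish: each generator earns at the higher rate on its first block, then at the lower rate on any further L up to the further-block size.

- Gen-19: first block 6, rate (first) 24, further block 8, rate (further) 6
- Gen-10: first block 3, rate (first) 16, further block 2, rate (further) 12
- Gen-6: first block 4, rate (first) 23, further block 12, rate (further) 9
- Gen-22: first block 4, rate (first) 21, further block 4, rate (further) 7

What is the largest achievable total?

Treat each block as its own option and order by rate: Gen-19/first 24 > Gen-6/first 23 > Gen-22/first 21 > Gen-10/first 16 > Gen-10/second 12 > Gen-6/second 9 > Gen-22/second 7 > Gen-19/second 6.
Gen-19/first (24): +6 — 9 left.
Gen-6/first (23): +4 — 5 left.
Fill Gen-22 first block (4 at 21) — 1 left.
Gen-10/first: +1 of 3 at 16; pool empty.
Total = 24×6 + 23×4 + 21×4 + 16×1 = 336.

336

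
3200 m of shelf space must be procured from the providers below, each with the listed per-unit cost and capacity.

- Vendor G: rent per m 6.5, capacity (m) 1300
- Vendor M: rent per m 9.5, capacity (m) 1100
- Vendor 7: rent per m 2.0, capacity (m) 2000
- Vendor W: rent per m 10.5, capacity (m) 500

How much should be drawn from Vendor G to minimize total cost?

Use providers in increasing cost order.
Take 2000 from Vendor 7 at 2.0 → need 1200 more.
Vendor G at 6.5: take 1200 of its 1300 → requirement met.
Vendor M, Vendor W: unused.

1200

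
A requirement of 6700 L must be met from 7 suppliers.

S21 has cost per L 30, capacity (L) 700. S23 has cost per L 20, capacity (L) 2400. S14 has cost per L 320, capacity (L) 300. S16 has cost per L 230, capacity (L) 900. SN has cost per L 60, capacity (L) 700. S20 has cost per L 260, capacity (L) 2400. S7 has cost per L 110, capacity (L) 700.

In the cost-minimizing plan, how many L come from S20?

1300

Cheapest first:
S23 at 20: take all 2400 L ; 4300 still needed.
Take 700 from S21 at 30 ; need 3600 more.
SN at 60: take all 700 L ; 2900 still needed.
S7 at 110: take all 700 L ; 2200 still needed.
Take 900 from S16 at 230 ; need 1300 more.
Take 1300 from S20 at 260 to finish.
S14: unused.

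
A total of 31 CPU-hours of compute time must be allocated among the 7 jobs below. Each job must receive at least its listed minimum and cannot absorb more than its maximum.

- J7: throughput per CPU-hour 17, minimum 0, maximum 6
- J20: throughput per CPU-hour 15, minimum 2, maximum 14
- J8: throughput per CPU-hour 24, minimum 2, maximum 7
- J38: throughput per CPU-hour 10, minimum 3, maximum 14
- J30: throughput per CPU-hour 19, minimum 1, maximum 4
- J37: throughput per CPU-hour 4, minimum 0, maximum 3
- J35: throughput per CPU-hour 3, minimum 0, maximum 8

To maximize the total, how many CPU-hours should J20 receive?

Meeting every minimum uses 0+2+2+3+1+0+0 = 8 CPU-hours, leaving 23.
Order the jobs by throughput per CPU-hour: J8 24 > J30 19 > J7 17 > J20 15 > J38 10 > J37 4 > J35 3.
J8 takes 5 more to reach its cap of 7 → 18 left.
J30 takes 3 more to reach its cap of 4 → 15 left.
Give J7 6 more to hit its cap of 6 → 9 left.
Only 9 left; J20 takes them to reach 11.

11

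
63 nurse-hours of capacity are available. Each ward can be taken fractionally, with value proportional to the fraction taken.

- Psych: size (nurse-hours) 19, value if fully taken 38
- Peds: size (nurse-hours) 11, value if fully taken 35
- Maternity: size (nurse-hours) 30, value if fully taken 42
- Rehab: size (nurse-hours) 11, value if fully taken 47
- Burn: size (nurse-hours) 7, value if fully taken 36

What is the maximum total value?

177

Rank by value-to-size ratio: Burn 36/7≈5.14, Rehab 47/11≈4.27, Peds 35/11≈3.18, Psych 38/19≈2, Maternity 42/30≈1.4.
Take all of Burn (7 nurse-hours, value 36) ; 56 nurse-hours left.
All 11 nurse-hours of Rehab fit (value 47) ; 45 remain.
Take all of Peds (11 nurse-hours, value 35) ; 34 nurse-hours left.
All 19 nurse-hours of Psych fit (value 38) ; 15 remain.
Fill the last 15 nurse-hours with part of Maternity: 15/30 of it earns 21.
Total value = 177.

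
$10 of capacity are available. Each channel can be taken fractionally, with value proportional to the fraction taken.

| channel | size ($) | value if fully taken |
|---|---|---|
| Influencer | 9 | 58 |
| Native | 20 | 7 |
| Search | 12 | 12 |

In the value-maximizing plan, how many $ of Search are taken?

Rank by value-to-size ratio: Influencer 58/9≈6.44, Search 12/12≈1, Native 7/20≈0.35.
All 9 $ of Influencer fit (value 58) → 1 remain.
1 $ left: a 1/12 share of Search gives 12×1/12 = 1.

1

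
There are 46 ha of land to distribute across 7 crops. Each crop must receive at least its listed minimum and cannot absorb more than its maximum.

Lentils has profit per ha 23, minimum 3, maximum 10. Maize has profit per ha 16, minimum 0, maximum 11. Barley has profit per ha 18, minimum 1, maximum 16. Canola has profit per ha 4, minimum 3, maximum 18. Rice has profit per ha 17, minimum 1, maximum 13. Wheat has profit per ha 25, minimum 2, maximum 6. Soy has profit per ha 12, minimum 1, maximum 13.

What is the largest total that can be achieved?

Meeting every minimum uses 3+0+1+3+1+2+1 = 11 ha, leaving 35.
Rank by profit per ha: Wheat 25 > Lentils 23 > Barley 18 > Rice 17 > Maize 16 > Soy 12 > Canola 4.
Wheat takes 4 more to reach its cap of 6 — 31 left.
Lentils takes 7 more to reach its cap of 10 — 24 left.
Barley takes 15 more to reach its cap of 16 — 9 left.
Rice: +9 (room for 12) → 10. Pool exhausted.
Total = 23×10 + 18×16 + 4×3 + 17×10 + 25×6 + 12×1 = 862.

862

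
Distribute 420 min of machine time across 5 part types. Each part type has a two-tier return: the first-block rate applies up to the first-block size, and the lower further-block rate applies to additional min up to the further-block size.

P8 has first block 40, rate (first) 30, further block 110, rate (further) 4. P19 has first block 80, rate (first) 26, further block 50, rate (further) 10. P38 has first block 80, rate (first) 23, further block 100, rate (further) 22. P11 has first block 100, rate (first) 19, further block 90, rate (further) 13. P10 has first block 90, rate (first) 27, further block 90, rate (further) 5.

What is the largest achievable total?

Treat each block as its own option and order by rate: P8/first 30 > P10/first 27 > P19/first 26 > P38/first 23 > P38/second 22 > P11/first 19 > P11/second 13 > P19/second 10 > P10/second 5 > P8/second 4.
Fill P8 first block (40 at 30) — 380 left.
P10/first (27): +90 — 290 left.
Fill P19 first block (80 at 26) — 210 left.
Fill P38 first block (80 at 23) — 130 left.
Fill P38 second block (100 at 22) — 30 left.
P11 first at 19: only 30 left, fill 30.
Total = 30×40 + 27×90 + 26×80 + 23×80 + 22×100 + 19×30 = 10320.

10320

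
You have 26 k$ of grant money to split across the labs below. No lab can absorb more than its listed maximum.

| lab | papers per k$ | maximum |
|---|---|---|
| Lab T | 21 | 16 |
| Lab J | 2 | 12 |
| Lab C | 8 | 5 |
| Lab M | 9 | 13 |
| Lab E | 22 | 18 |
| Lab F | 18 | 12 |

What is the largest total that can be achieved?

564

Rank by papers per k$: Lab E 22 > Lab T 21 > Lab F 18 > Lab M 9 > Lab C 8 > Lab J 2.
Lab E takes 18 to reach its cap of 18 — 8 left.
Lab T has room for 16 but only 8 remain, so it gets 8.
Total = 21×8 + 22×18 = 564.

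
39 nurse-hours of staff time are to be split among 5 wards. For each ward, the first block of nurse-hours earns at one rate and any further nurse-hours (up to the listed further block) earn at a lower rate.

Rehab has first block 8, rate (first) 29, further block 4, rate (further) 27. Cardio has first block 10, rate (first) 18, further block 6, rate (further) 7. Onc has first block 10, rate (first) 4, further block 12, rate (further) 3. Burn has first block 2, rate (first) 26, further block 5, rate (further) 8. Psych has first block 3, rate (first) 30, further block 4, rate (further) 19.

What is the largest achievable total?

Treat each block as its own option and order by rate: Psych/tier1 30 > Rehab/tier1 29 > Rehab/tier2 27 > Burn/tier1 26 > Psych/tier2 19 > Cardio/tier1 18 > Burn/tier2 8 > Cardio/tier2 7 > Onc/tier1 4 > Onc/tier2 3.
Psych tier1 at 30: fill all 3 ; 36 left.
Rehab tier1 at 29: fill all 8 ; 28 left.
Rehab tier2 at 27: fill all 4 ; 24 left.
Fill Burn tier1 block (2 at 26) ; 22 left.
Fill Psych tier2 block (4 at 19) ; 18 left.
Cardio tier1 at 18: fill all 10 ; 8 left.
Fill Burn tier2 block (5 at 8) ; 3 left.
Cardio tier2 at 7: only 3 left, fill 3.
Total = 30×3 + 29×8 + 27×4 + 26×2 + 19×4 + 18×10 + 8×5 + 7×3 = 799.

799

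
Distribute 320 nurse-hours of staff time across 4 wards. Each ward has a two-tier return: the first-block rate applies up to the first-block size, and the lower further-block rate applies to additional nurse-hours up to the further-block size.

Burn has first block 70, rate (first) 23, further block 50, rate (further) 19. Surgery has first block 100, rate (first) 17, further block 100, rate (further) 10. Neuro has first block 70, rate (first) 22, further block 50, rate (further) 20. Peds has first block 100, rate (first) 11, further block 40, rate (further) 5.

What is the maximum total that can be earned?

Rank every tier by rate: Burn/tier1 23 > Neuro/tier1 22 > Neuro/tier2 20 > Burn/tier2 19 > Surgery/tier1 17 > Peds/tier1 11 > Surgery/tier2 10 > Peds/tier2 5.
Burn tier1 at 23: fill all 70 → 250 left.
Neuro tier1 at 22: fill all 70 → 180 left.
Neuro tier2 at 20: fill all 50 → 130 left.
Burn/tier2 (19): +50 → 80 left.
80 remain; put them into Surgery tier1 at 17.
Total = 23×70 + 22×70 + 20×50 + 19×50 + 17×80 = 6460.

6460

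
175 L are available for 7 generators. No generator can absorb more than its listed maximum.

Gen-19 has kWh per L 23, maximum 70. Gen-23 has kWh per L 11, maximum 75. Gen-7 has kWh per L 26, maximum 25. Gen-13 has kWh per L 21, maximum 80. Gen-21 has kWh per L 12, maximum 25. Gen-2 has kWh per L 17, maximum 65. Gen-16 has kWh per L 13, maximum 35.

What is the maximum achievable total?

Order the generators by kWh per L: Gen-7 26 > Gen-19 23 > Gen-13 21 > Gen-2 17 > Gen-16 13 > Gen-21 12 > Gen-23 11.
Gen-7: +25 to 25 (cap) — 150 left.
Gen-19 takes 70 to reach its cap of 70 — 80 left.
Give Gen-13 80 to hit its cap of 80 — 0 left.
Total = 23×70 + 26×25 + 21×80 = 3940.

3940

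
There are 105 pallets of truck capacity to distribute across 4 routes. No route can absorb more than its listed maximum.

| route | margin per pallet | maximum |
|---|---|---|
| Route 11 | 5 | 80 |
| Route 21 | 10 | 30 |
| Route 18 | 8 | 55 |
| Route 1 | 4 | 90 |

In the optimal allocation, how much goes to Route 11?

Rank by margin per pallet: Route 21 10 > Route 18 8 > Route 11 5 > Route 1 4.
Route 21 takes 30 to reach its cap of 30 — 75 left.
Route 18: +55 to 55 (cap) — 20 left.
Route 11: +20 (room for 80) → 20. Pool exhausted.

20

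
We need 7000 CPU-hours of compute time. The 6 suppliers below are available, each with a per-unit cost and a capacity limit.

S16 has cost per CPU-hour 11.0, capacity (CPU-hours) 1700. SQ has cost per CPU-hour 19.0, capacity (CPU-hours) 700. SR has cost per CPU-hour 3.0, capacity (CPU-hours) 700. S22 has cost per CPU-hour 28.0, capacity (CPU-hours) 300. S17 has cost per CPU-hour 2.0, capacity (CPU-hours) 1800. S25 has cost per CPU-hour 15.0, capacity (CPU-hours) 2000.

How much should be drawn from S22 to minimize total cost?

Cheapest first:
Take 1800 from S17 at 2.0 ; need 5200 more.
SR at 3.0: take all 700 CPU-hours ; 4500 still needed.
Take 1700 from S16 at 11.0 ; need 2800 more.
S25 (15.0): use full 2000 ; 800 CPU-hours to go.
SQ at 19.0: take all 700 CPU-hours ; 100 still needed.
Take 100 from S22 at 28.0 to finish.

100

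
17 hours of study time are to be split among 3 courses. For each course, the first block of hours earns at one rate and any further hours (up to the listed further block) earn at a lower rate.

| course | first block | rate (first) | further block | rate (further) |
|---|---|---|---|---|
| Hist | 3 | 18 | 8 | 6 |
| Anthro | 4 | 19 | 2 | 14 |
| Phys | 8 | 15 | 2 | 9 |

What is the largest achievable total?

278

Treat each block as its own option and order by rate: Anthro/T1 19 > Hist/T1 18 > Phys/T1 15 > Anthro/T2 14 > Phys/T2 9 > Hist/T2 6.
Anthro T1 at 19: fill all 4 — 13 left.
Fill Hist T1 block (3 at 18) — 10 left.
Phys T1 at 15: fill all 8 — 2 left.
Anthro/T2 (14): +2 — 0 left.
Total = 19×4 + 18×3 + 15×8 + 14×2 = 278.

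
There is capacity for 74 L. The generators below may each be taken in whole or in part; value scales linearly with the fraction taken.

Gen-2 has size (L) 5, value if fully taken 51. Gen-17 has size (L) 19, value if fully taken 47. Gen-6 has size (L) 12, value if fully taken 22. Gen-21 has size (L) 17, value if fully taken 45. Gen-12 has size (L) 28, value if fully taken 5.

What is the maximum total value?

168.75

Best value per unit of size first: Gen-2 51/5≈10.2, Gen-21 45/17≈2.65, Gen-17 47/19≈2.47, Gen-6 22/12≈1.83, Gen-12 5/28≈0.179.
Gen-2: take in full, 5 L for value 51 ; 69 left.
All 17 L of Gen-21 fit (value 45) ; 52 remain.
Take all of Gen-17 (19 L, value 47) ; 33 L left.
All 12 L of Gen-6 fit (value 22) ; 21 remain.
Fill the last 21 L with part of Gen-12: 21/28 of it earns 3.75.
Total value = 168.75.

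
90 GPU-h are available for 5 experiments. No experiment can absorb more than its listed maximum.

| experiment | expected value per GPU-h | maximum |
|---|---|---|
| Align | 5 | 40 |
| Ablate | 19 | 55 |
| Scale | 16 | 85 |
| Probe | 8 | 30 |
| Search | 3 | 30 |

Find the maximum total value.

1605

Rank by expected value per GPU-h: Ablate 19 > Scale 16 > Probe 8 > Align 5 > Search 3.
Give Ablate 55 to hit its cap of 55 → 35 left.
Scale: +35 (room for 85) → 35. Pool exhausted.
Total = 19×55 + 16×35 = 1605.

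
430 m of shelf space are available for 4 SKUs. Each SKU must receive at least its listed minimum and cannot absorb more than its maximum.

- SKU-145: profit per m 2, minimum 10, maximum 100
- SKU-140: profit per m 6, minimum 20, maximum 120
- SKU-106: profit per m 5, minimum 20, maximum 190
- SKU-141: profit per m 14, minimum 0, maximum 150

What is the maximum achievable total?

3590

Meeting every minimum uses 10+20+20+0 = 50 m, leaving 380.
Highest profit per m first: SKU-141 14 > SKU-140 6 > SKU-106 5 > SKU-145 2.
Give SKU-141 150 more to hit its cap of 150 — 230 left.
SKU-140: +100 to 120 (cap) — 130 left.
SKU-106 has room for 170 more but only 130 remain, so it gets 150.
Total = 2×10 + 6×120 + 5×150 + 14×150 = 3590.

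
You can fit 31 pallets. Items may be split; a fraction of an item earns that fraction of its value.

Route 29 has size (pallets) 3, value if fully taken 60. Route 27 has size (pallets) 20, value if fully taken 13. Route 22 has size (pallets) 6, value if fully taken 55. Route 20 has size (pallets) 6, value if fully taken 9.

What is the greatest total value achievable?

134.4

Sort by value density: Route 29 60/3≈20, Route 22 55/6≈9.17, Route 20 9/6≈1.5, Route 27 13/20≈0.65.
Take all of Route 29 (3 pallets, value 60) → 28 pallets left.
Take all of Route 22 (6 pallets, value 55) → 22 pallets left.
Take all of Route 20 (6 pallets, value 9) → 16 pallets left.
Only 16 pallets remain; take 16/20 of Route 27 for value 13×16/20 = 10.4.
Total value = 134.4.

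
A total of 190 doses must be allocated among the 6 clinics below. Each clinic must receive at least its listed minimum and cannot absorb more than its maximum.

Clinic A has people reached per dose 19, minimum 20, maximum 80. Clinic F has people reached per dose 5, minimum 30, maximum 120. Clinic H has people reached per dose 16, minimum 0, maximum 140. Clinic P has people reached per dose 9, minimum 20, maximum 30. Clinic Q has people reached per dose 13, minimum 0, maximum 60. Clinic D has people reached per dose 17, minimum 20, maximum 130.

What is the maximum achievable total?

2870

Meeting every minimum uses 20+30+0+20+0+20 = 90 doses, leaving 100.
Highest people reached per dose first: Clinic A 19 > Clinic D 17 > Clinic H 16 > Clinic Q 13 > Clinic P 9 > Clinic F 5.
Clinic A takes 60 more to reach its cap of 80 — 40 left.
Only 40 left; Clinic D takes them to reach 60.
Total = 19×80 + 5×30 + 9×20 + 17×60 = 2870.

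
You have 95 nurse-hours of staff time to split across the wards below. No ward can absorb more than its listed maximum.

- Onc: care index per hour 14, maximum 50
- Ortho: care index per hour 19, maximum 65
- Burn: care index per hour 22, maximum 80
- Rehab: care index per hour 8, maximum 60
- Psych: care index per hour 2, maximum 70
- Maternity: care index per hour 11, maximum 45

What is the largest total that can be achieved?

2045

Rank by care index per hour: Burn 22 > Ortho 19 > Onc 14 > Maternity 11 > Rehab 8 > Psych 2.
Burn takes 80 to reach its cap of 80 — 15 left.
Ortho has room for 65 but only 15 remain, so it gets 15.
Total = 19×15 + 22×80 = 2045.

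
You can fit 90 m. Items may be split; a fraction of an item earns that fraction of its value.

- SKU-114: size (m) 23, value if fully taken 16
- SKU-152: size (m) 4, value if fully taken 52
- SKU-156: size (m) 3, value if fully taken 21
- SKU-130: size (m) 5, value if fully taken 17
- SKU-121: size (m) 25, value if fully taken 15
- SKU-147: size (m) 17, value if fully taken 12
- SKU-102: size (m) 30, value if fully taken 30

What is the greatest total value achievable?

152.8

Sort by value density: SKU-152 52/4≈13, SKU-156 21/3≈7, SKU-130 17/5≈3.4, SKU-102 30/30≈1, SKU-147 12/17≈0.706, SKU-114 16/23≈0.696, SKU-121 15/25≈0.6.
SKU-152: take in full, 4 m for value 52 ; 86 left.
All 3 m of SKU-156 fit (value 21) ; 83 remain.
SKU-130: take in full, 5 m for value 17 ; 78 left.
SKU-102: take in full, 30 m for value 30 ; 48 left.
All 17 m of SKU-147 fit (value 12) ; 31 remain.
Take all of SKU-114 (23 m, value 16) ; 8 m left.
Only 8 m remain; take 8/25 of SKU-121 for value 15×8/25 = 4.8.
Total value = 152.8.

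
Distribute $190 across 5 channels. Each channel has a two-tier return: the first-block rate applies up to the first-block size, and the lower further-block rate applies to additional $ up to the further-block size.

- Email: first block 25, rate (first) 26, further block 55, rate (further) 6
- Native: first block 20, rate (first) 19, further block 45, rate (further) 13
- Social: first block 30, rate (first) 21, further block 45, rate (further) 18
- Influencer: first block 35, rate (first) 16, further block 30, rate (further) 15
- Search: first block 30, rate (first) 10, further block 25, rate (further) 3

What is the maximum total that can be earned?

Rank every tier by rate: Email/T1 26 > Social/T1 21 > Native/T1 19 > Social/T2 18 > Influencer/T1 16 > Influencer/T2 15 > Native/T2 13 > Search/T1 10 > Email/T2 6 > Search/T2 3.
Email/T1 (26): +25 ; 165 left.
Social T1 at 21: fill all 30 ; 135 left.
Native/T1 (19): +20 ; 115 left.
Social/T2 (18): +45 ; 70 left.
Influencer/T1 (16): +35 ; 35 left.
Influencer/T2 (15): +30 ; 5 left.
Native T2 at 13: only 5 left, fill 5.
Total = 26×25 + 21×30 + 19×20 + 18×45 + 16×35 + 15×30 + 13×5 = 3545.

3545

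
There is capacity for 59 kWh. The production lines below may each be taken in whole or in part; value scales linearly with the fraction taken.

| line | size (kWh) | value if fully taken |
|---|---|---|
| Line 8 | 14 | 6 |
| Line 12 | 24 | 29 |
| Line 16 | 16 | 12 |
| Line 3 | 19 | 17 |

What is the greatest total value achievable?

58

Best value per unit of size first: Line 12 29/24≈1.21, Line 3 17/19≈0.895, Line 16 12/16≈0.75, Line 8 6/14≈0.429.
Line 12: take in full, 24 kWh for value 29 — 35 left.
Take all of Line 3 (19 kWh, value 17) — 16 kWh left.
All 16 kWh of Line 16 fit (value 12) — 0 remain.
Total value = 58.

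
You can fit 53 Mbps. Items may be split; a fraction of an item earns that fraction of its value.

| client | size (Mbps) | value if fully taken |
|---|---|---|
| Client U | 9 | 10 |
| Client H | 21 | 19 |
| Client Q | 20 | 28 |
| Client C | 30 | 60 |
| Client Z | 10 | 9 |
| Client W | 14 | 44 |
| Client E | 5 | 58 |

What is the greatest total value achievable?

167.6

Rank by value-to-size ratio: Client E 58/5≈11.6, Client W 44/14≈3.14, Client C 60/30≈2, Client Q 28/20≈1.4, Client U 10/9≈1.11, Client H 19/21≈0.905, Client Z 9/10≈0.9.
Client E: take in full, 5 Mbps for value 58 — 48 left.
All 14 Mbps of Client W fit (value 44) — 34 remain.
Client C: take in full, 30 Mbps for value 60 — 4 left.
4 Mbps left: a 4/20 share of Client Q gives 28×4/20 = 5.6.
Total value = 167.6.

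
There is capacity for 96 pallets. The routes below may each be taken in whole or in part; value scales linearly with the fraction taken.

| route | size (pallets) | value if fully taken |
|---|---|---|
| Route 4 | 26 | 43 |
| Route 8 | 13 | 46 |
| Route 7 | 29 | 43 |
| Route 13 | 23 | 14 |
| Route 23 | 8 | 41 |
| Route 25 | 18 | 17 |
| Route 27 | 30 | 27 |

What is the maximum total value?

191.8

Best value per unit of size first: Route 23 41/8≈5.12, Route 8 46/13≈3.54, Route 4 43/26≈1.65, Route 7 43/29≈1.48, Route 25 17/18≈0.944, Route 27 27/30≈0.9, Route 13 14/23≈0.609.
Take all of Route 23 (8 pallets, value 41) — 88 pallets left.
All 13 pallets of Route 8 fit (value 46) — 75 remain.
Route 4: take in full, 26 pallets for value 43 — 49 left.
Take all of Route 7 (29 pallets, value 43) — 20 pallets left.
All 18 pallets of Route 25 fit (value 17) — 2 remain.
2 pallets left: a 2/30 share of Route 27 gives 27×2/30 = 1.8.
Total value = 191.8.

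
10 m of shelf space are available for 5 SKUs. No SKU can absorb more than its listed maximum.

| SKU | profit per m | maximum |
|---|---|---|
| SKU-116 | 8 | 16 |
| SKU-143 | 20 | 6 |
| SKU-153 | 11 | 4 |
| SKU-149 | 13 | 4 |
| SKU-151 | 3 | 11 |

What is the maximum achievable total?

Order the SKUs by profit per m: SKU-143 20 > SKU-149 13 > SKU-153 11 > SKU-116 8 > SKU-151 3.
SKU-143: +6 to 6 (cap) — 4 left.
SKU-149: +4 to 4 (cap) — 0 left.
Total = 20×6 + 13×4 = 172.

172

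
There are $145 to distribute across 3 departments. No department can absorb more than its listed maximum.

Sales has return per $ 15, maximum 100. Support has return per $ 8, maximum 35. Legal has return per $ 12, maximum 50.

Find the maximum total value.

Order the departments by return per $: Sales 15 > Legal 12 > Support 8.
Sales: +100 to 100 (cap) ; 45 left.
Legal: +45 (room for 50) → 45. Pool exhausted.
Total = 15×100 + 12×45 = 2040.

2040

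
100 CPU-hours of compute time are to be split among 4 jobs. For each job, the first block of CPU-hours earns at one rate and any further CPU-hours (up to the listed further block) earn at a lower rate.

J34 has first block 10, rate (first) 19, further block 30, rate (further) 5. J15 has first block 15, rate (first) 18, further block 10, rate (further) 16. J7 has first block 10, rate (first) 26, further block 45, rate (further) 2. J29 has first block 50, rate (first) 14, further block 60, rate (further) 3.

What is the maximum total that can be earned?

Treat each block as its own option and order by rate: J7/tier1 26 > J34/tier1 19 > J15/tier1 18 > J15/tier2 16 > J29/tier1 14 > J34/tier2 5 > J29/tier2 3 > J7/tier2 2.
J7/tier1 (26): +10 ; 90 left.
J34 tier1 at 19: fill all 10 ; 80 left.
J15/tier1 (18): +15 ; 65 left.
J15/tier2 (16): +10 ; 55 left.
J29 tier1 at 14: fill all 50 ; 5 left.
5 remain; put them into J34 tier2 at 5.
Total = 26×10 + 19×10 + 18×15 + 16×10 + 14×50 + 5×5 = 1605.

1605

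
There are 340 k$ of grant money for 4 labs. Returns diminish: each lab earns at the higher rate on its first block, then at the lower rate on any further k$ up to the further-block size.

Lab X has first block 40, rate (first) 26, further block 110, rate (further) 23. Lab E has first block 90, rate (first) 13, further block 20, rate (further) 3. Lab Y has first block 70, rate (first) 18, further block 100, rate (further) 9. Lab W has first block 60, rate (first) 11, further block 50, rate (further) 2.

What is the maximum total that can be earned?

Order all 8 blocks by rate: Lab X/first 26 > Lab X/second 23 > Lab Y/first 18 > Lab E/first 13 > Lab W/first 11 > Lab Y/second 9 > Lab E/second 3 > Lab W/second 2.
Lab X first at 26: fill all 40 — 300 left.
Lab X/second (23): +110 — 190 left.
Lab Y first at 18: fill all 70 — 120 left.
Fill Lab E first block (90 at 13) — 30 left.
Lab W/first: +30 of 60 at 11; pool empty.
Total = 26×40 + 23×110 + 18×70 + 13×90 + 11×30 = 6330.

6330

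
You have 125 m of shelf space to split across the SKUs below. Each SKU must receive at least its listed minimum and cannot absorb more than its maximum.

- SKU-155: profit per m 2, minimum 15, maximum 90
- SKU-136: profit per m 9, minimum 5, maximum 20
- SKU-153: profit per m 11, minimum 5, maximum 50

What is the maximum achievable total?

Meeting every minimum uses 15+5+5 = 25 m, leaving 100.
Order the SKUs by profit per m: SKU-153 11 > SKU-136 9 > SKU-155 2.
Give SKU-153 45 more to hit its cap of 50 → 55 left.
Give SKU-136 15 more to hit its cap of 20 → 40 left.
SKU-155 has room for 75 more but only 40 remain, so it gets 55.
Total = 2×55 + 9×20 + 11×50 = 840.

840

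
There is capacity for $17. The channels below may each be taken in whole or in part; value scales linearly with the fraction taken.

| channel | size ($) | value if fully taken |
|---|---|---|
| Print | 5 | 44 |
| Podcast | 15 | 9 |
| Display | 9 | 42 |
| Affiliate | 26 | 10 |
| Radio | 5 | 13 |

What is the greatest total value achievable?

Rank by value-to-size ratio: Print 44/5≈8.8, Display 42/9≈4.67, Radio 13/5≈2.6, Podcast 9/15≈0.6, Affiliate 10/26≈0.385.
All 5 $ of Print fit (value 44) → 12 remain.
All 9 $ of Display fit (value 42) → 3 remain.
Fill the last 3 $ with part of Radio: 3/5 of it earns 7.8.
Total value = 93.8.

93.8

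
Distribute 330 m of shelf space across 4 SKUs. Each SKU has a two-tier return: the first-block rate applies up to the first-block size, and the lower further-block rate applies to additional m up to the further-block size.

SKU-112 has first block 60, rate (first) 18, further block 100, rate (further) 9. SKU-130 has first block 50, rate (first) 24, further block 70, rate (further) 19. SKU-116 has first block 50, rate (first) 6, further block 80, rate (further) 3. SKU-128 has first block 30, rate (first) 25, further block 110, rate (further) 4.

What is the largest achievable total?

Rank every tier by rate: SKU-128/T1 25 > SKU-130/T1 24 > SKU-130/T2 19 > SKU-112/T1 18 > SKU-112/T2 9 > SKU-116/T1 6 > SKU-128/T2 4 > SKU-116/T2 3.
SKU-128/T1 (25): +30 → 300 left.
Fill SKU-130 T1 block (50 at 24) → 250 left.
SKU-130 T2 at 19: fill all 70 → 180 left.
SKU-112/T1 (18): +60 → 120 left.
SKU-112/T2 (9): +100 → 20 left.
SKU-116/T1: +20 of 50 at 6; pool empty.
Total = 25×30 + 24×50 + 19×70 + 18×60 + 9×100 + 6×20 = 5380.

5380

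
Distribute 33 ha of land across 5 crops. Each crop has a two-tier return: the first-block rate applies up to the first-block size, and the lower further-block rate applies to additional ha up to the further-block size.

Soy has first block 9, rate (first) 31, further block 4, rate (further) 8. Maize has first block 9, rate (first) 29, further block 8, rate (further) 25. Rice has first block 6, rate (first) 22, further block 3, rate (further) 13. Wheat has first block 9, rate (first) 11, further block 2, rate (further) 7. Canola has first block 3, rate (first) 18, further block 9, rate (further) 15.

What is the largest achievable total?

890

Rank every tier by rate: Soy/tier1 31 > Maize/tier1 29 > Maize/tier2 25 > Rice/tier1 22 > Canola/tier1 18 > Canola/tier2 15 > Rice/tier2 13 > Wheat/tier1 11 > Soy/tier2 8 > Wheat/tier2 7.
Fill Soy tier1 block (9 at 31) — 24 left.
Maize/tier1 (29): +9 — 15 left.
Maize tier2 at 25: fill all 8 — 7 left.
Rice/tier1 (22): +6 — 1 left.
Canola/tier1: +1 of 3 at 18; pool empty.
Total = 31×9 + 29×9 + 25×8 + 22×6 + 18×1 = 890.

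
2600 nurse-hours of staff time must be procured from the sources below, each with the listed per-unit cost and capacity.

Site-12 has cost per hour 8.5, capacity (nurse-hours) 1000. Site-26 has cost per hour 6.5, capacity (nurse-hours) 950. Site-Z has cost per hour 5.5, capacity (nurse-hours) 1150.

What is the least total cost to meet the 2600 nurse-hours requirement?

16750

Use sources in increasing cost order.
Site-Z (5.5): use full 1150 — 1450 nurse-hours to go.
Site-26 (6.5): use full 950 — 500 nurse-hours to go.
Site-12 (8.5): take the remaining 500 — done.
Cost = 1150×5.5 + 950×6.5 + 500×8.5 = 16750.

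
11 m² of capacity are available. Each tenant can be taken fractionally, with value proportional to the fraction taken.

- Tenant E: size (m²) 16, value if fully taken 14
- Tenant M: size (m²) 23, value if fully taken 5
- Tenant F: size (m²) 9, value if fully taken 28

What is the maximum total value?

29.75

Best value per unit of size first: Tenant F 28/9≈3.11, Tenant E 14/16≈0.875, Tenant M 5/23≈0.217.
Tenant F: take in full, 9 m² for value 28 → 2 left.
Fill the last 2 m² with part of Tenant E: 2/16 of it earns 1.75.
Total value = 29.75.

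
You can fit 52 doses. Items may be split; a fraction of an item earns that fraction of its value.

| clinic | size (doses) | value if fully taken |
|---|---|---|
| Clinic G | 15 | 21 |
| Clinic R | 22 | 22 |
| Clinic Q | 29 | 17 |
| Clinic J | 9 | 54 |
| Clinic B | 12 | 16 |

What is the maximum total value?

107

Sort by value density: Clinic J 54/9≈6, Clinic G 21/15≈1.4, Clinic B 16/12≈1.33, Clinic R 22/22≈1, Clinic Q 17/29≈0.586.
Clinic J: take in full, 9 doses for value 54 ; 43 left.
Take all of Clinic G (15 doses, value 21) ; 28 doses left.
All 12 doses of Clinic B fit (value 16) ; 16 remain.
16 doses left: a 16/22 share of Clinic R gives 22×16/22 = 16.
Total value = 107.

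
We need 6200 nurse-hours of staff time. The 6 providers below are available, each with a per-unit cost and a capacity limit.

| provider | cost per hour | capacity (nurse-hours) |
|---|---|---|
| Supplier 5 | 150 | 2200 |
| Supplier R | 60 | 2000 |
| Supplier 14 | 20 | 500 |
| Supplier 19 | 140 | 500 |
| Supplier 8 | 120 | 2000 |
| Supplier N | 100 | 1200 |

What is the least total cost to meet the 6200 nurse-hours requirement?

Cheapest first:
Supplier 14 at 20: take all 500 nurse-hours — 5700 still needed.
Supplier R (60): use full 2000 — 3700 nurse-hours to go.
Take 1200 from Supplier N at 100 — need 2500 more.
Supplier 8 (120): use full 2000 — 500 nurse-hours to go.
Supplier 19 (140): use full 500 — 0 nurse-hours to go.
Supplier 5: unused.
Cost = 500×20 + 2000×60 + 1200×100 + 2000×120 + 500×140 = 560000.

560000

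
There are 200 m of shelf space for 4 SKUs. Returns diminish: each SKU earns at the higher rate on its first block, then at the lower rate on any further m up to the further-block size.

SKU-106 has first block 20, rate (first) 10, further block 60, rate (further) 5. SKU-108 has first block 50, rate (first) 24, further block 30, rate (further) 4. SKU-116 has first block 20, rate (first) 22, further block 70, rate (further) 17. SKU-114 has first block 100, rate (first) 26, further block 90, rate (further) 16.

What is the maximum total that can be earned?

Order all 8 blocks by rate: SKU-114/first 26 > SKU-108/first 24 > SKU-116/first 22 > SKU-116/second 17 > SKU-114/second 16 > SKU-106/first 10 > SKU-106/second 5 > SKU-108/second 4.
SKU-114 first at 26: fill all 100 ; 100 left.
SKU-108 first at 24: fill all 50 ; 50 left.
SKU-116/first (22): +20 ; 30 left.
30 remain; put them into SKU-116 second at 17.
Total = 26×100 + 24×50 + 22×20 + 17×30 = 4750.

4750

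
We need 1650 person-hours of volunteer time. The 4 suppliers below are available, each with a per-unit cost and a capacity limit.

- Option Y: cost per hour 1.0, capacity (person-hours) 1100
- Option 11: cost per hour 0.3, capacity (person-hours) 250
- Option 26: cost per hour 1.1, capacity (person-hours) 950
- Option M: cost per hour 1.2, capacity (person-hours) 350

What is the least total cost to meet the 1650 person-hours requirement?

Use suppliers in increasing cost order.
Take 250 from Option 11 at 0.3 ; need 1400 more.
Take 1100 from Option Y at 1.0 ; need 300 more.
Take 300 from Option 26 at 1.1 to finish.
Option M: unused.
Cost = 250×0.3 + 1100×1.0 + 300×1.1 = 1505.

1505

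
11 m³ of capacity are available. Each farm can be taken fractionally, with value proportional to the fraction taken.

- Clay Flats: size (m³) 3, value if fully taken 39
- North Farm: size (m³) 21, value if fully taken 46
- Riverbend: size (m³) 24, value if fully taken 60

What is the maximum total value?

59

Rank by value-to-size ratio: Clay Flats 39/3≈13, Riverbend 60/24≈2.5, North Farm 46/21≈2.19.
All 3 m³ of Clay Flats fit (value 39) → 8 remain.
Fill the last 8 m³ with part of Riverbend: 8/24 of it earns 20.
Total value = 59.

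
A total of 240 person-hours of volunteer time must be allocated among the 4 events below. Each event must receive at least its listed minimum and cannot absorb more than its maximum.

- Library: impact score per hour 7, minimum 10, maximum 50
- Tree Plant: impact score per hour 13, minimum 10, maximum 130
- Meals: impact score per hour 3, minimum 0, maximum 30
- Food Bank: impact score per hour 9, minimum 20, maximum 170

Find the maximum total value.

2660

Meeting every minimum uses 10+10+0+20 = 40 person-hours, leaving 200.
Order the events by impact score per hour: Tree Plant 13 > Food Bank 9 > Library 7 > Meals 3.
Give Tree Plant 120 more to hit its cap of 130 ; 80 left.
Only 80 left; Food Bank takes them to reach 100.
Total = 7×10 + 13×130 + 9×100 = 2660.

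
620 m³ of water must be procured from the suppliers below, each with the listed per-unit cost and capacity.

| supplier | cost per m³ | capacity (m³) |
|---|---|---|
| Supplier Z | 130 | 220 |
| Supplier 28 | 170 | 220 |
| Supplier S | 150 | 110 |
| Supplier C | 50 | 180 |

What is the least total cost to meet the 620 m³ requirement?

72800

Use suppliers in increasing cost order.
Take 180 from Supplier C at 50 — need 440 more.
Take 220 from Supplier Z at 130 — need 220 more.
Supplier S at 150: take all 110 m³ — 110 still needed.
Supplier 28 at 170: take 110 of its 220 — requirement met.
Cost = 180×50 + 220×130 + 110×150 + 110×170 = 72800.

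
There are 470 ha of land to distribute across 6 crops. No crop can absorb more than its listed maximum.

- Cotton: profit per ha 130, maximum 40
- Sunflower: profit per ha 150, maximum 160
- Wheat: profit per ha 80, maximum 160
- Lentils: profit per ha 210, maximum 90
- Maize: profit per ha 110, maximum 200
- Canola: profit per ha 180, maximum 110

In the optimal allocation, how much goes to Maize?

70

Order the crops by profit per ha: Lentils 210 > Canola 180 > Sunflower 150 > Cotton 130 > Maize 110 > Wheat 80.
Lentils: +90 to 90 (cap) ; 380 left.
Canola takes 110 to reach its cap of 110 ; 270 left.
Give Sunflower 160 to hit its cap of 160 ; 110 left.
Cotton: +40 to 40 (cap) ; 70 left.
Maize has room for 200 but only 70 remain, so it gets 70.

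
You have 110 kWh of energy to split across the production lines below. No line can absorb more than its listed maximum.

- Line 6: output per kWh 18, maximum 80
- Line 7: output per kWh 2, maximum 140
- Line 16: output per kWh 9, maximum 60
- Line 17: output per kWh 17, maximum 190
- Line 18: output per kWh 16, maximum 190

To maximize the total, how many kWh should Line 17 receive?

Order the production lines by output per kWh: Line 6 18 > Line 17 17 > Line 18 16 > Line 16 9 > Line 7 2.
Line 6 takes 80 to reach its cap of 80 ; 30 left.
Line 17 has room for 190 but only 30 remain, so it gets 30.

30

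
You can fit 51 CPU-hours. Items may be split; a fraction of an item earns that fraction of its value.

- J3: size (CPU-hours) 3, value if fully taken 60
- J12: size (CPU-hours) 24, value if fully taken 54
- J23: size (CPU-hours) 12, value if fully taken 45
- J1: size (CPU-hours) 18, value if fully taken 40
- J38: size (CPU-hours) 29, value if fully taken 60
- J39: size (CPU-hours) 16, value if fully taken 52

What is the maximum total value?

Rank by value-to-size ratio: J3 60/3≈20, J23 45/12≈3.75, J39 52/16≈3.25, J12 54/24≈2.25, J1 40/18≈2.22, J38 60/29≈2.07.
Take all of J3 (3 CPU-hours, value 60) ; 48 CPU-hours left.
All 12 CPU-hours of J23 fit (value 45) ; 36 remain.
All 16 CPU-hours of J39 fit (value 52) ; 20 remain.
Only 20 CPU-hours remain; take 20/24 of J12 for value 54×20/24 = 45.
Total value = 202.

202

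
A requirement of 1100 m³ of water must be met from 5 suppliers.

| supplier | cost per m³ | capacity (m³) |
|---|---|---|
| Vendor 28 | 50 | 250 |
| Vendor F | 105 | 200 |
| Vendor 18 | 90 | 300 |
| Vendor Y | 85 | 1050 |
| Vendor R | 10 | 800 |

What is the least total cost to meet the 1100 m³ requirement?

24750

Fill from the cheapest supplier first.
Vendor R at 10: take all 800 m³ — 300 still needed.
Vendor 28 at 50: take all 250 m³ — 50 still needed.
Vendor Y at 85: take 50 of its 1050 — requirement met.
Vendor 18, Vendor F: unused.
Cost = 800×10 + 250×50 + 50×85 = 24750.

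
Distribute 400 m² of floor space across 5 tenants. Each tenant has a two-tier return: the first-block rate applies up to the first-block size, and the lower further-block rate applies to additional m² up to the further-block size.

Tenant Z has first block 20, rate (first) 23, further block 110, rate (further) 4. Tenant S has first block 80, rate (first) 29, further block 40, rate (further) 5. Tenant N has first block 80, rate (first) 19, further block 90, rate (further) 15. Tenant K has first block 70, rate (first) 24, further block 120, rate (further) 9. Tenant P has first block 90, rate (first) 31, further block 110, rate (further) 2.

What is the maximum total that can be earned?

Order all 10 blocks by rate: Tenant P/tier1 31 > Tenant S/tier1 29 > Tenant K/tier1 24 > Tenant Z/tier1 23 > Tenant N/tier1 19 > Tenant N/tier2 15 > Tenant K/tier2 9 > Tenant S/tier2 5 > Tenant Z/tier2 4 > Tenant P/tier2 2.
Tenant P/tier1 (31): +90 — 310 left.
Tenant S tier1 at 29: fill all 80 — 230 left.
Tenant K tier1 at 24: fill all 70 — 160 left.
Fill Tenant Z tier1 block (20 at 23) — 140 left.
Tenant N tier1 at 19: fill all 80 — 60 left.
Tenant N tier2 at 15: only 60 left, fill 60.
Total = 31×90 + 29×80 + 24×70 + 23×20 + 19×80 + 15×60 = 9670.

9670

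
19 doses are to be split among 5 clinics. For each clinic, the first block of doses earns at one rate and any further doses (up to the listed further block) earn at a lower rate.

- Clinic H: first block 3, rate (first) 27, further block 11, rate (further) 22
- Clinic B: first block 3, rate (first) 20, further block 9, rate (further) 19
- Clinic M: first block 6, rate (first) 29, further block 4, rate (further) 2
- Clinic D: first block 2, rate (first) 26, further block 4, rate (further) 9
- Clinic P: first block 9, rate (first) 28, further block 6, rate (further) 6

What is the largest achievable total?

Rank every tier by rate: Clinic M/T1 29 > Clinic P/T1 28 > Clinic H/T1 27 > Clinic D/T1 26 > Clinic H/T2 22 > Clinic B/T1 20 > Clinic B/T2 19 > Clinic D/T2 9 > Clinic P/T2 6 > Clinic M/T2 2.
Clinic M T1 at 29: fill all 6 ; 13 left.
Clinic P/T1 (28): +9 ; 4 left.
Clinic H/T1 (27): +3 ; 1 left.
Clinic D/T1: +1 of 2 at 26; pool empty.
Total = 29×6 + 28×9 + 27×3 + 26×1 = 533.

533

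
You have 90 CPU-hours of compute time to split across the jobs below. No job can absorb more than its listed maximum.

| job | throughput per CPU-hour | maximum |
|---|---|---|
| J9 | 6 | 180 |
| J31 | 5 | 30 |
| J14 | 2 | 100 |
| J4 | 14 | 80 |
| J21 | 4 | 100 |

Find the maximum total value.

1180

Rank by throughput per CPU-hour: J4 14 > J9 6 > J31 5 > J21 4 > J14 2.
Give J4 80 to hit its cap of 80 ; 10 left.
J9 has room for 180 but only 10 remain, so it gets 10.
Total = 6×10 + 14×80 = 1180.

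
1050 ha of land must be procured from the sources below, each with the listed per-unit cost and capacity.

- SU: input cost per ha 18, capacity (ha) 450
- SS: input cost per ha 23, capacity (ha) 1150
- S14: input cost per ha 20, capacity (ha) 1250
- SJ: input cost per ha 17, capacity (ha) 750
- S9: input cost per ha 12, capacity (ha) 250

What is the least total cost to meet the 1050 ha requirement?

Use sources in increasing cost order.
Take 250 from S9 at 12 ; need 800 more.
SJ (17): use full 750 ; 50 ha to go.
SU at 18: take 50 of its 450 ; requirement met.
S14, SS: unused.
Cost = 250×12 + 750×17 + 50×18 = 16650.

16650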